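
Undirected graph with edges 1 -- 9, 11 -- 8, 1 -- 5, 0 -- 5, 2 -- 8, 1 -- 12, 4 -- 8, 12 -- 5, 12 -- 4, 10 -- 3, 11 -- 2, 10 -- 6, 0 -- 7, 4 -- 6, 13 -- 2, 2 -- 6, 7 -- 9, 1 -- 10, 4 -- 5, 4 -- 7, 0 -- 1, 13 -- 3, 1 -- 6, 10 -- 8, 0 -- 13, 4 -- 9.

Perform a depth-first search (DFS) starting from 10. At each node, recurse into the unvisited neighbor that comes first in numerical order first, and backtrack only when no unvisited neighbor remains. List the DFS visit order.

Visit 10
10 → 1
1 → 0
0 → 5
5 → 4
4 → 6
6 → 2
2 → 8
8 → 11
2 → 13
13 → 3
4 → 7
7 → 9
4 → 12

10, 1, 0, 5, 4, 6, 2, 8, 11, 13, 3, 7, 9, 12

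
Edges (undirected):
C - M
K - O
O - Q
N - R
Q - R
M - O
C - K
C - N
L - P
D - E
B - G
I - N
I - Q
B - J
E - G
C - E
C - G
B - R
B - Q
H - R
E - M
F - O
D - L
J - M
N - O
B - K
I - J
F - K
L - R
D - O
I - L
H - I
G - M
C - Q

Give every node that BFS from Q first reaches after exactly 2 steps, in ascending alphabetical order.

Level 0: Q
Level 1: B, C, I, O, R
Level 2: D, E, F, G, H, J, K, L, M, N
Level 3: P

D, E, F, G, H, J, K, L, M, N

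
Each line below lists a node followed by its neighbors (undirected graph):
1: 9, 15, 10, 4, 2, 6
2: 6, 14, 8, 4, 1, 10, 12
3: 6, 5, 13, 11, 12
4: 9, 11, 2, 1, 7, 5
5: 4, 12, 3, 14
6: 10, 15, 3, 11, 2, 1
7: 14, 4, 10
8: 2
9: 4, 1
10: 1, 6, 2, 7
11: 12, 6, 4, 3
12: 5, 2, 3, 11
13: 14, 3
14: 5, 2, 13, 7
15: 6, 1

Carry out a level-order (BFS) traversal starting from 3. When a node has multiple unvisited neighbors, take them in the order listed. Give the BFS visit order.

3 6 5 13 11 12 10 15 2 1 4 14 7 8 9

Visit 3; enqueue 6, 5, 13, 11, 12 → queue [6, 5, 13, 11, 12]
Visit 6; enqueue 10, 15, 2, 1 → queue [5, 13, 11, 12, 10, 15, 2, 1]
Visit 5; enqueue 4, 14 → queue [13, 11, 12, 10, 15, 2, 1, 4, 14]
Visit 13 → queue [11, 12, 10, 15, 2, 1, 4, 14]
Visit 11 → queue [12, 10, 15, 2, 1, 4, 14]
Visit 12 → queue [10, 15, 2, 1, 4, 14]
Visit 10; enqueue 7 → queue [15, 2, 1, 4, 14, 7]
Visit 15 → queue [2, 1, 4, 14, 7]
Visit 2; enqueue 8 → queue [1, 4, 14, 7, 8]
Visit 1; enqueue 9 → queue [4, 14, 7, 8, 9]
Visit 4 → queue [14, 7, 8, 9]
Visit 14 → queue [7, 8, 9]
Visit 7 → queue [8, 9]
Visit 8 → queue [9]
Visit 9 → queue []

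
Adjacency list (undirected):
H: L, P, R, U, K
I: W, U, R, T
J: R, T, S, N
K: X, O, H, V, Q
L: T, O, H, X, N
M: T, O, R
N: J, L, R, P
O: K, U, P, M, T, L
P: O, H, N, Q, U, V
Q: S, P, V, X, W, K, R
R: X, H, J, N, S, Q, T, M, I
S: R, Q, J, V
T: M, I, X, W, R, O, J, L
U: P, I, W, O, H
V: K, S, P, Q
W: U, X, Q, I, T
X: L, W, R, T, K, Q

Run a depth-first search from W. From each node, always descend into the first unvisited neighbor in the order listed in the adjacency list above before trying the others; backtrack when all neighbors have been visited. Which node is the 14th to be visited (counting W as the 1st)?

Visit W
W → U
U → P
P → O
O → K
K → X
X → L
L → T
T → M
M → R
R → H
R → J
J → S
S → Q
Q → V
J → N
R → I

Visit order: W, U, P, O, K, X, L, T, M, R, H, J, S, Q, V, N, I

Q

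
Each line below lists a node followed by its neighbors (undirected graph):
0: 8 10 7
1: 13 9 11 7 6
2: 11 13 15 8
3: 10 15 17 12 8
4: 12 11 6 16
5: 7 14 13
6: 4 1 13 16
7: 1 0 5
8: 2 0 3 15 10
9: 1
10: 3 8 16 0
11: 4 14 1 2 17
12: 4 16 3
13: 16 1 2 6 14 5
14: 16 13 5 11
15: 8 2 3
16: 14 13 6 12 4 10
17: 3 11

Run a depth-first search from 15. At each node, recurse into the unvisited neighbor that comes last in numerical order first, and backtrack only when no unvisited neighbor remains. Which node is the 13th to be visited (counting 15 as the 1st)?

2

Visit 15
15 → 8
8 → 10
10 → 16
16 → 14
14 → 13
13 → 6
6 → 4
4 → 12
12 → 3
3 → 17
17 → 11
11 → 2
11 → 1
1 → 9
1 → 7
7 → 5
7 → 0

Visit order: 15, 8, 10, 16, 14, 13, 6, 4, 12, 3, 17, 11, 2, 1, 9, 7, 5, 0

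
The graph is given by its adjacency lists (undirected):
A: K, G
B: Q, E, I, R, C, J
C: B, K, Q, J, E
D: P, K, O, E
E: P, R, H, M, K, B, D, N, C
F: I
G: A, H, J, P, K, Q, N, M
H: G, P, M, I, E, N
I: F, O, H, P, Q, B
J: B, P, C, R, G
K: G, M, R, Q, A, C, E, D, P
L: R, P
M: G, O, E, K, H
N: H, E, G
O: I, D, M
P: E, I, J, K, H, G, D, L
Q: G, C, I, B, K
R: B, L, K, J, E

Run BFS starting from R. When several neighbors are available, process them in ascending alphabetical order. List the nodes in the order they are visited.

R, B, E, J, K, L, C, I, Q, D, H, M, N, P, G, A, F, O

Visit R; enqueue B, E, J, K, L → queue [B, E, J, K, L]
Visit B; enqueue C, I, Q → queue [E, J, K, L, C, I, Q]
Visit E; enqueue D, H, M, N, P → queue [J, K, L, C, I, Q, D, H, M, N, P]
Visit J; enqueue G → queue [K, L, C, I, Q, D, H, M, N, P, G]
Visit K; enqueue A → queue [L, C, I, Q, D, H, M, N, P, G, A]
Visit L → queue [C, I, Q, D, H, M, N, P, G, A]
Visit C → queue [I, Q, D, H, M, N, P, G, A]
Visit I; enqueue F, O → queue [Q, D, H, M, N, P, G, A, F, O]
Visit Q → queue [D, H, M, N, P, G, A, F, O]
Visit D → queue [H, M, N, P, G, A, F, O]
Visit H → queue [M, N, P, G, A, F, O]
Visit M → queue [N, P, G, A, F, O]
Visit N → queue [P, G, A, F, O]
Visit P → queue [G, A, F, O]
Visit G → queue [A, F, O]
Visit A → queue [F, O]
Visit F → queue [O]
Visit O → queue []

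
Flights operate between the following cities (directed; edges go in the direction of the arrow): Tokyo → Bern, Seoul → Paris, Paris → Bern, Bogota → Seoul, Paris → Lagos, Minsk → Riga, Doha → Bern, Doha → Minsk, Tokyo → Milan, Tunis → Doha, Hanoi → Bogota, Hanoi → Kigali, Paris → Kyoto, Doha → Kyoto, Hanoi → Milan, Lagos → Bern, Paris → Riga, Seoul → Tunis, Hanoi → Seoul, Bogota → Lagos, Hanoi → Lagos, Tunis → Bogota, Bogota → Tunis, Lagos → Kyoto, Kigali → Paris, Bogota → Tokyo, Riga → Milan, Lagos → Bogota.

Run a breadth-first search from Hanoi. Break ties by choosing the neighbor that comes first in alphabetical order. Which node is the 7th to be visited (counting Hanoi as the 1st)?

Tokyo

Visit Hanoi; enqueue Bogota, Kigali, Lagos, Milan, Seoul → queue [Bogota, Kigali, Lagos, Milan, Seoul]
Visit Bogota; enqueue Tokyo, Tunis → queue [Kigali, Lagos, Milan, Seoul, Tokyo, Tunis]
Visit Kigali; enqueue Paris → queue [Lagos, Milan, Seoul, Tokyo, Tunis, Paris]
Visit Lagos; enqueue Bern, Kyoto → queue [Milan, Seoul, Tokyo, Tunis, Paris, Bern, Kyoto]
Visit Milan → queue [Seoul, Tokyo, Tunis, Paris, Bern, Kyoto]
Visit Seoul → queue [Tokyo, Tunis, Paris, Bern, Kyoto]
Visit Tokyo → queue [Tunis, Paris, Bern, Kyoto]
Visit Tunis; enqueue Doha → queue [Paris, Bern, Kyoto, Doha]
Visit Paris; enqueue Riga → queue [Bern, Kyoto, Doha, Riga]
Visit Bern → queue [Kyoto, Doha, Riga]
Visit Kyoto → queue [Doha, Riga]
Visit Doha; enqueue Minsk → queue [Riga, Minsk]
Visit Riga → queue [Minsk]
Visit Minsk → queue []

Visit order: Hanoi, Bogota, Kigali, Lagos, Milan, Seoul, Tokyo, Tunis, Paris, Bern, Kyoto, Doha, Riga, Minsk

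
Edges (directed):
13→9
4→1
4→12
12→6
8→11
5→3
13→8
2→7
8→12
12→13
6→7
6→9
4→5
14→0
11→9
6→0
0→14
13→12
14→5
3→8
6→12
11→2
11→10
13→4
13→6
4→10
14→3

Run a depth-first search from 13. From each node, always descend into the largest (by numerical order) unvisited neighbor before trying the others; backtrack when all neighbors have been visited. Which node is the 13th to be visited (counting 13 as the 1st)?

2

Visit 13
13 → 12
12 → 6
6 → 9
6 → 7
6 → 0
0 → 14
14 → 5
5 → 3
3 → 8
8 → 11
11 → 10
11 → 2
13 → 4
4 → 1

Visit order: 13, 12, 6, 9, 7, 0, 14, 5, 3, 8, 11, 10, 2, 4, 1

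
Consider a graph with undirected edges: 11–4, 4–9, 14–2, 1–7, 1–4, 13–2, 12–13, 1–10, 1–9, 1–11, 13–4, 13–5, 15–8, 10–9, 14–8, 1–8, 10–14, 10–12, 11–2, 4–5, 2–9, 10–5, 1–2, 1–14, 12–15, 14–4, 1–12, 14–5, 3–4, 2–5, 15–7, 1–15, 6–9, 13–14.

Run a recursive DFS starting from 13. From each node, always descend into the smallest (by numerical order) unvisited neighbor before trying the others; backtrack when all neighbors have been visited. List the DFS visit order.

13, 2, 1, 4, 3, 5, 10, 9, 6, 12, 15, 7, 8, 14, 11

Visit 13
13 → 2
2 → 1
1 → 4
4 → 3
4 → 5
5 → 10
10 → 9
9 → 6
10 → 12
12 → 15
15 → 7
15 → 8
8 → 14
4 → 11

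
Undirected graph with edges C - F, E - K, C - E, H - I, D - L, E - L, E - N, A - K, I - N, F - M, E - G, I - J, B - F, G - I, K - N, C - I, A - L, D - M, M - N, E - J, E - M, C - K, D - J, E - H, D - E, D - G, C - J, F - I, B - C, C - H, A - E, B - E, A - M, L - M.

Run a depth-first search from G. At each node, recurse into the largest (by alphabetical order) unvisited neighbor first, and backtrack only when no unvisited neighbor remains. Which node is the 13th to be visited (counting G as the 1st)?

Visit G
G → I
I → N
N → M
M → L
L → E
E → K
K → C
C → J
J → D
C → H
C → F
F → B
K → A

Visit order: G, I, N, M, L, E, K, C, J, D, H, F, B, A

B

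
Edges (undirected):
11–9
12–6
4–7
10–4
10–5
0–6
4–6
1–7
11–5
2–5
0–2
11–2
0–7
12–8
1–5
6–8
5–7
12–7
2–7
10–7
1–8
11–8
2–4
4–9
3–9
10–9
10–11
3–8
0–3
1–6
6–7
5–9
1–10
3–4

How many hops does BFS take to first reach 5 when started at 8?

2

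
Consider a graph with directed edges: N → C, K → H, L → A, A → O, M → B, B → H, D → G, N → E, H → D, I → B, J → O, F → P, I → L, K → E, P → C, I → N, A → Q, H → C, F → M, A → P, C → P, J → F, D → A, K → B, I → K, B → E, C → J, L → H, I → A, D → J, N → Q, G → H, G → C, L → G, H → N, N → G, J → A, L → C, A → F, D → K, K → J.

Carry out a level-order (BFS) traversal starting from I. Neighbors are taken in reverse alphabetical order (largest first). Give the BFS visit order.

I -> N -> L -> K -> B -> A -> Q -> G -> E -> C -> H -> J -> P -> O -> F -> D -> M

Visit I; enqueue N, L, K, B, A → queue [N, L, K, B, A]
Visit N; enqueue Q, G, E, C → queue [L, K, B, A, Q, G, E, C]
Visit L; enqueue H → queue [K, B, A, Q, G, E, C, H]
Visit K; enqueue J → queue [B, A, Q, G, E, C, H, J]
Visit B → queue [A, Q, G, E, C, H, J]
Visit A; enqueue P, O, F → queue [Q, G, E, C, H, J, P, O, F]
Visit Q → queue [G, E, C, H, J, P, O, F]
Visit G → queue [E, C, H, J, P, O, F]
Visit E → queue [C, H, J, P, O, F]
Visit C → queue [H, J, P, O, F]
Visit H; enqueue D → queue [J, P, O, F, D]
Visit J → queue [P, O, F, D]
Visit P → queue [O, F, D]
Visit O → queue [F, D]
Visit F; enqueue M → queue [D, M]
Visit D → queue [M]
Visit M → queue []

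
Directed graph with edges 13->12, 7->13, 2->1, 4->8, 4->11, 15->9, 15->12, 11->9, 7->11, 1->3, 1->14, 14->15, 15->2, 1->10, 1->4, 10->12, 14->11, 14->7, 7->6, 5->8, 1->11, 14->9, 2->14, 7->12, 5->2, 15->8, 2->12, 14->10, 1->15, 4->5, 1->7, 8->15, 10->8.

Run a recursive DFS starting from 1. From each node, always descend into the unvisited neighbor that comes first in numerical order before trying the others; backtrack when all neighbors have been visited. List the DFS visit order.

1, 3, 4, 5, 2, 12, 14, 7, 6, 11, 9, 13, 10, 8, 15

Visit 1
1 → 3
1 → 4
4 → 5
5 → 2
2 → 12
2 → 14
14 → 7
7 → 6
7 → 11
11 → 9
7 → 13
14 → 10
10 → 8
8 → 15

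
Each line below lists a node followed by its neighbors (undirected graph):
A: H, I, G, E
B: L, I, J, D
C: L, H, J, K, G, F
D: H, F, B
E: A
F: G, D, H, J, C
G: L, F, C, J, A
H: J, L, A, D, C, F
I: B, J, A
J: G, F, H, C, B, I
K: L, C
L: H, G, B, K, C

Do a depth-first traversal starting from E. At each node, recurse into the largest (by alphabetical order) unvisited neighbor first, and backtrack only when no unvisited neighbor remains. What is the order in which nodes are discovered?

E A I J H L K C G F D B

Visit E
E → A
A → I
I → J
J → H
H → L
L → K
K → C
C → G
G → F
F → D
D → B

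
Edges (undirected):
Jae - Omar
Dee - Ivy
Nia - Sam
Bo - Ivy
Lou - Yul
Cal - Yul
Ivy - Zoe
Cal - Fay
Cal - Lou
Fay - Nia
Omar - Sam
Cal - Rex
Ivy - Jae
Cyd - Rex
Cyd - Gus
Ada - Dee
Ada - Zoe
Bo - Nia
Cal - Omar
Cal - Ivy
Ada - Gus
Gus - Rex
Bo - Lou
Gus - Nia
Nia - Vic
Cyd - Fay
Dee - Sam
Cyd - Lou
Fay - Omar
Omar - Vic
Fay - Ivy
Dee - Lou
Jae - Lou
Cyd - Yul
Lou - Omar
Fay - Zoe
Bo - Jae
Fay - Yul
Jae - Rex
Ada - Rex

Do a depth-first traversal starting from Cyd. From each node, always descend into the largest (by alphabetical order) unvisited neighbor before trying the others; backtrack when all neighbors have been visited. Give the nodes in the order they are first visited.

Cyd → Yul → Lou → Omar → Vic → Nia → Sam → Dee → Ivy → Zoe → Fay → Cal → Rex → Jae → Bo → Gus → Ada

Visit Cyd
Cyd → Yul
Yul → Lou
Lou → Omar
Omar → Vic
Vic → Nia
Nia → Sam
Sam → Dee
Dee → Ivy
Ivy → Zoe
Zoe → Fay
Fay → Cal
Cal → Rex
Rex → Jae
Jae → Bo
Rex → Gus
Gus → Ada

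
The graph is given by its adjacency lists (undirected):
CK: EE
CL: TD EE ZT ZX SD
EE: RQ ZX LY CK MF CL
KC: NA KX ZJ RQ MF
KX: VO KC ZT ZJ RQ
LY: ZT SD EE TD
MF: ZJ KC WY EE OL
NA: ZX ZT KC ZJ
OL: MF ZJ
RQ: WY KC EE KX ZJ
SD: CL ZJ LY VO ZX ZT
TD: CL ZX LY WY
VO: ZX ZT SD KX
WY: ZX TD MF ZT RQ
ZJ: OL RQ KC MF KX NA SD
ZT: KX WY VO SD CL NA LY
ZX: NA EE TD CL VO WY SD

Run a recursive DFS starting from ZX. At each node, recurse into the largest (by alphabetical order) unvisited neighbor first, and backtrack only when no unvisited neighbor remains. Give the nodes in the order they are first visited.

ZX WY ZT VO SD ZJ RQ KX KC NA MF OL EE LY TD CL CK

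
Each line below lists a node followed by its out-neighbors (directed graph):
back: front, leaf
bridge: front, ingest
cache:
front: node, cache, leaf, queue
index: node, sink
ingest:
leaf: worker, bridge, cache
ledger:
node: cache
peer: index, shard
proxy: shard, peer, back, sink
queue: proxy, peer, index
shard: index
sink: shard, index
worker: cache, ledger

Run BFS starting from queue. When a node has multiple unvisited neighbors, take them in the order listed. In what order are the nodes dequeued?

queue -> proxy -> peer -> index -> shard -> back -> sink -> node -> front -> leaf -> cache -> worker -> bridge -> ledger -> ingest

Visit queue; enqueue proxy, peer, index → queue [proxy, peer, index]
Visit proxy; enqueue shard, back, sink → queue [peer, index, shard, back, sink]
Visit peer → queue [index, shard, back, sink]
Visit index; enqueue node → queue [shard, back, sink, node]
Visit shard → queue [back, sink, node]
Visit back; enqueue front, leaf → queue [sink, node, front, leaf]
Visit sink → queue [node, front, leaf]
Visit node; enqueue cache → queue [front, leaf, cache]
Visit front → queue [leaf, cache]
Visit leaf; enqueue worker, bridge → queue [cache, worker, bridge]
Visit cache → queue [worker, bridge]
Visit worker; enqueue ledger → queue [bridge, ledger]
Visit bridge; enqueue ingest → queue [ledger, ingest]
Visit ledger → queue [ingest]
Visit ingest → queue []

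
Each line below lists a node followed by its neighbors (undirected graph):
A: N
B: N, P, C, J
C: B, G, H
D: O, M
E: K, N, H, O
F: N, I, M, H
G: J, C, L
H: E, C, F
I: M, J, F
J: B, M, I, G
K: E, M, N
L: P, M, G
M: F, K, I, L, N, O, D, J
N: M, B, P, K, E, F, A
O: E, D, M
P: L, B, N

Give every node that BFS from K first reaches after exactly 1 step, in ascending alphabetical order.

E, M, N

Level 0: K
Level 1: E, M, N
Level 2: A, B, D, F, H, I, J, L, O, P
Level 3: C, G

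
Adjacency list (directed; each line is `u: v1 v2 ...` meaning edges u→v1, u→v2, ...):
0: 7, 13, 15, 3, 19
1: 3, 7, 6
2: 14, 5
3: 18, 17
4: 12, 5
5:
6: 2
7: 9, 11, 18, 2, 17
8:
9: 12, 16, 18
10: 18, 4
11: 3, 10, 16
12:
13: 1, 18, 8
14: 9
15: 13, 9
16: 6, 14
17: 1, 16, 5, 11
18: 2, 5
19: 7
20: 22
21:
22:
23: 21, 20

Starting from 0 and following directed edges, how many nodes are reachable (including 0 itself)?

BFS from 0 visits: 0, 7, 13, 15, 3, 19, 9, 11, 18, 2, 17, 1, 8, 12, 16, 10, 5, 14, 6, 4
Reachable nodes: 20 of 24 total.

20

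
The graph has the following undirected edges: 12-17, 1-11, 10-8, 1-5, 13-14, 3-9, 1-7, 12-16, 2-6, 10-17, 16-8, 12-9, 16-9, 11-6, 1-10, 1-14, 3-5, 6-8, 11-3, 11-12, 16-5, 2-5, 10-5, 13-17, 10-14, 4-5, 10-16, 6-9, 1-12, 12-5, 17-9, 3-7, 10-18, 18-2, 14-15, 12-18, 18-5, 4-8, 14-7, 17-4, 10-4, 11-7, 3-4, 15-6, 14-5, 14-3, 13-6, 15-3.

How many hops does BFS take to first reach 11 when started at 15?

2

Level 0: 15
Level 1: 3, 6, 14
Level 2: 1, 2, 4, 5, 7, 8, 9, 10, 11, 13
Level 3: 12, 16, 17, 18
11 first appears at level 2.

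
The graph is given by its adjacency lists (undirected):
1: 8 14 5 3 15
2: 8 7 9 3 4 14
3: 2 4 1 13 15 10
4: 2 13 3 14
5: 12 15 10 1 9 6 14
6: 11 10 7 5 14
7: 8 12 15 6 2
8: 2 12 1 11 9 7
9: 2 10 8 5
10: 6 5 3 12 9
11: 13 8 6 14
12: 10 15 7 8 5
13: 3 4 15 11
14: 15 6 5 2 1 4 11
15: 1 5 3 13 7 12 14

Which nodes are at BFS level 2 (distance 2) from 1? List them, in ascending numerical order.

Level 0: 1
Level 1: 3, 5, 8, 14, 15
Level 2: 2, 4, 6, 7, 9, 10, 11, 12, 13

2, 4, 6, 7, 9, 10, 11, 12, 13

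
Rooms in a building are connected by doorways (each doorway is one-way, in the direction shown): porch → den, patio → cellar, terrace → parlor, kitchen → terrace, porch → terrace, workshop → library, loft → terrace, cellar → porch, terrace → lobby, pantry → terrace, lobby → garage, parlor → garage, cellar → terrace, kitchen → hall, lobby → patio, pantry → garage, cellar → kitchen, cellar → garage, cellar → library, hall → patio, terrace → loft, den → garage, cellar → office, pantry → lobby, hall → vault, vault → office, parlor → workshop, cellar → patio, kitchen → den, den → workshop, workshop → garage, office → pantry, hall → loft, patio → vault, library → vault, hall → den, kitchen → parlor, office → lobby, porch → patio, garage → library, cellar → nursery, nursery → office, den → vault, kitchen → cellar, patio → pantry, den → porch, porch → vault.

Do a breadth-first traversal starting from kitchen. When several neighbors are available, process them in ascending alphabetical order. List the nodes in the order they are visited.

Visit kitchen; enqueue cellar, den, hall, parlor, terrace → queue [cellar, den, hall, parlor, terrace]
Visit cellar; enqueue garage, library, nursery, office, patio, porch → queue [den, hall, parlor, terrace, garage, library, nursery, office, patio, porch]
Visit den; enqueue vault, workshop → queue [hall, parlor, terrace, garage, library, nursery, office, patio, porch, vault, workshop]
Visit hall; enqueue loft → queue [parlor, terrace, garage, library, nursery, office, patio, porch, vault, workshop, loft]
Visit parlor → queue [terrace, garage, library, nursery, office, patio, porch, vault, workshop, loft]
Visit terrace; enqueue lobby → queue [garage, library, nursery, office, patio, porch, vault, workshop, loft, lobby]
Visit garage → queue [library, nursery, office, patio, porch, vault, workshop, loft, lobby]
Visit library → queue [nursery, office, patio, porch, vault, workshop, loft, lobby]
Visit nursery → queue [office, patio, porch, vault, workshop, loft, lobby]
Visit office; enqueue pantry → queue [patio, porch, vault, workshop, loft, lobby, pantry]
Visit patio → queue [porch, vault, workshop, loft, lobby, pantry]
Visit porch → queue [vault, workshop, loft, lobby, pantry]
Visit vault → queue [workshop, loft, lobby, pantry]
Visit workshop → queue [loft, lobby, pantry]
Visit loft → queue [lobby, pantry]
Visit lobby → queue [pantry]
Visit pantry → queue []

kitchen -> cellar -> den -> hall -> parlor -> terrace -> garage -> library -> nursery -> office -> patio -> porch -> vault -> workshop -> loft -> lobby -> pantry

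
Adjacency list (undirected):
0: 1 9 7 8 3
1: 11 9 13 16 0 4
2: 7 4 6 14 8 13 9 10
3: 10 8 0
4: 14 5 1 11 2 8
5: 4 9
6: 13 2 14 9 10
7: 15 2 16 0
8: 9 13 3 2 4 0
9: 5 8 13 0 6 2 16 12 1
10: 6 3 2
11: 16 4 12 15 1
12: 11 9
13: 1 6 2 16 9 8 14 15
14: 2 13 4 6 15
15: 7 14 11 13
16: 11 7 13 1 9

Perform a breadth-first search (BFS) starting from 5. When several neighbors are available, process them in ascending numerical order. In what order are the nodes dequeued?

5 -> 4 -> 9 -> 1 -> 2 -> 8 -> 11 -> 14 -> 0 -> 6 -> 12 -> 13 -> 16 -> 7 -> 10 -> 3 -> 15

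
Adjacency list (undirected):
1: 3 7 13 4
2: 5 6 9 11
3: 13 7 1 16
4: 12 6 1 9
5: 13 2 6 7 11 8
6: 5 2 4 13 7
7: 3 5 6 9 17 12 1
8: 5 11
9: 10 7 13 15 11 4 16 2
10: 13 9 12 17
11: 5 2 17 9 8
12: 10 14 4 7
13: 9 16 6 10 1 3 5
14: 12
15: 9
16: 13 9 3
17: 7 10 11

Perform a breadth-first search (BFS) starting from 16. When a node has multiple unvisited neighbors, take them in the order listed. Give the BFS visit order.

16, 13, 9, 3, 6, 10, 1, 5, 7, 15, 11, 4, 2, 12, 17, 8, 14

Visit 16; enqueue 13, 9, 3 → queue [13, 9, 3]
Visit 13; enqueue 6, 10, 1, 5 → queue [9, 3, 6, 10, 1, 5]
Visit 9; enqueue 7, 15, 11, 4, 2 → queue [3, 6, 10, 1, 5, 7, 15, 11, 4, 2]
Visit 3 → queue [6, 10, 1, 5, 7, 15, 11, 4, 2]
Visit 6 → queue [10, 1, 5, 7, 15, 11, 4, 2]
Visit 10; enqueue 12, 17 → queue [1, 5, 7, 15, 11, 4, 2, 12, 17]
Visit 1 → queue [5, 7, 15, 11, 4, 2, 12, 17]
Visit 5; enqueue 8 → queue [7, 15, 11, 4, 2, 12, 17, 8]
Visit 7 → queue [15, 11, 4, 2, 12, 17, 8]
Visit 15 → queue [11, 4, 2, 12, 17, 8]
Visit 11 → queue [4, 2, 12, 17, 8]
Visit 4 → queue [2, 12, 17, 8]
Visit 2 → queue [12, 17, 8]
Visit 12; enqueue 14 → queue [17, 8, 14]
Visit 17 → queue [8, 14]
Visit 8 → queue [14]
Visit 14 → queue []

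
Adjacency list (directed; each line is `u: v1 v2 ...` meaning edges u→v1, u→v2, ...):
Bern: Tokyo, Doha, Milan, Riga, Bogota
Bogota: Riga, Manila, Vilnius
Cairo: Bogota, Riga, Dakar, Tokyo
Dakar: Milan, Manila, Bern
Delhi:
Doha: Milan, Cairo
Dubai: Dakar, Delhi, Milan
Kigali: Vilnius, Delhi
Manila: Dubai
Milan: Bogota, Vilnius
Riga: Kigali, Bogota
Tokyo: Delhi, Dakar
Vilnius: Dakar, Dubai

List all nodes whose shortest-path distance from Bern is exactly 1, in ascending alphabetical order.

Level 0: Bern
Level 1: Bogota, Doha, Milan, Riga, Tokyo
Level 2: Cairo, Dakar, Delhi, Kigali, Manila, Vilnius
Level 3: Dubai

Bogota, Doha, Milan, Riga, Tokyo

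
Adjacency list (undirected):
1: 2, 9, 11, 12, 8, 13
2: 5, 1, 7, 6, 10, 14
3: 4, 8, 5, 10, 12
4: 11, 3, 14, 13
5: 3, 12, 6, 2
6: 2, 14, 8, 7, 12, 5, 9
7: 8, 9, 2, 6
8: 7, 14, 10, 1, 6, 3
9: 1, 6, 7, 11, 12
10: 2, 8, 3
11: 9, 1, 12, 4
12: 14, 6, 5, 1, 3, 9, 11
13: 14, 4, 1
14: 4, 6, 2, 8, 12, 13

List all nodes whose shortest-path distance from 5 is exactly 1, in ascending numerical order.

2, 3, 6, 12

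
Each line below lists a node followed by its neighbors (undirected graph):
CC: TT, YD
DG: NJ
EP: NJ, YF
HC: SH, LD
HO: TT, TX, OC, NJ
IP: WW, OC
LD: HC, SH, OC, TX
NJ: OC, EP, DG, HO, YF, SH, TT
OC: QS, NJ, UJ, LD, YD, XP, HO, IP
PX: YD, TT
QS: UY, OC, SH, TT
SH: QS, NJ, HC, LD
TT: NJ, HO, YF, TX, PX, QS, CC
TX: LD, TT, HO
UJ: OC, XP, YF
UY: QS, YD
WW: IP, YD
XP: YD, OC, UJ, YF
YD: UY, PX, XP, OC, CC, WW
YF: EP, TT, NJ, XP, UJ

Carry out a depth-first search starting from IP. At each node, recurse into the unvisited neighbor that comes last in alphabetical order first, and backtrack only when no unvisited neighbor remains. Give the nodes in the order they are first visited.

IP, WW, YD, XP, YF, UJ, OC, QS, UY, TT, TX, LD, SH, NJ, HO, EP, DG, HC, PX, CC

Visit IP
IP → WW
WW → YD
YD → XP
XP → YF
YF → UJ
UJ → OC
OC → QS
QS → UY
QS → TT
TT → TX
TX → LD
LD → SH
SH → NJ
NJ → HO
NJ → EP
NJ → DG
SH → HC
TT → PX
TT → CC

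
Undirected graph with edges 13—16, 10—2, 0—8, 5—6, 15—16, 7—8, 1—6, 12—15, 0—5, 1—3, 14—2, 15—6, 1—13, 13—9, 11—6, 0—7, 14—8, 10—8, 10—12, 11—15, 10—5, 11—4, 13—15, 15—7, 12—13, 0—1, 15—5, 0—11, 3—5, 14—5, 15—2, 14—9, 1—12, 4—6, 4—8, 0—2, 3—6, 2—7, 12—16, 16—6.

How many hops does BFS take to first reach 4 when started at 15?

2

Level 0: 15
Level 1: 2, 5, 6, 7, 11, 12, 13, 16
Level 2: 0, 1, 3, 4, 8, 9, 10, 14
4 first appears at level 2.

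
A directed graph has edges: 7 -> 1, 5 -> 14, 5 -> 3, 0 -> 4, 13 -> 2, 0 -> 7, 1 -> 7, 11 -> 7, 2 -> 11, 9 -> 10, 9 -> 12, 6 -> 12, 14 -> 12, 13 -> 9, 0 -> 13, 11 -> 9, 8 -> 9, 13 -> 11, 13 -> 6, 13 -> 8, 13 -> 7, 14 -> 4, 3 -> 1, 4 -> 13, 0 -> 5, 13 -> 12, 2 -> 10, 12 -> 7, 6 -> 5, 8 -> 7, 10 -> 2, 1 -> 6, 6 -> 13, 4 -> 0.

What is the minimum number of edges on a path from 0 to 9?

2

Level 0: 0
Level 1: 4, 5, 7, 13
Level 2: 1, 2, 3, 6, 8, 9, 11, 12, 14
Level 3: 10
9 first appears at level 2.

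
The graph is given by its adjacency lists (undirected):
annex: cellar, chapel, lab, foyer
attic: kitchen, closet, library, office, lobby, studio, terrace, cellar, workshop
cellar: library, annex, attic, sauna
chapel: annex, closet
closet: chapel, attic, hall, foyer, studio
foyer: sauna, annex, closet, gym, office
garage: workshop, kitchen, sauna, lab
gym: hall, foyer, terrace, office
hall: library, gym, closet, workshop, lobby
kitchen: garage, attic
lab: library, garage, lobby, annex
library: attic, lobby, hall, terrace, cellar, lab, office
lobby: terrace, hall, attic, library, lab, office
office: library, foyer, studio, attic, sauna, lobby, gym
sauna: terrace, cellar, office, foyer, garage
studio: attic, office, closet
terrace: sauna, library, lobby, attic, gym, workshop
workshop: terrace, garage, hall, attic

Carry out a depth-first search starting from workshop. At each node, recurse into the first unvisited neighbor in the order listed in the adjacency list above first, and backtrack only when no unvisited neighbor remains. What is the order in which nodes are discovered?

workshop, terrace, sauna, cellar, library, attic, kitchen, garage, lab, lobby, hall, gym, foyer, annex, chapel, closet, studio, office

Visit workshop
workshop → terrace
terrace → sauna
sauna → cellar
cellar → library
library → attic
attic → kitchen
kitchen → garage
garage → lab
lab → lobby
lobby → hall
hall → gym
gym → foyer
foyer → annex
annex → chapel
chapel → closet
closet → studio
studio → office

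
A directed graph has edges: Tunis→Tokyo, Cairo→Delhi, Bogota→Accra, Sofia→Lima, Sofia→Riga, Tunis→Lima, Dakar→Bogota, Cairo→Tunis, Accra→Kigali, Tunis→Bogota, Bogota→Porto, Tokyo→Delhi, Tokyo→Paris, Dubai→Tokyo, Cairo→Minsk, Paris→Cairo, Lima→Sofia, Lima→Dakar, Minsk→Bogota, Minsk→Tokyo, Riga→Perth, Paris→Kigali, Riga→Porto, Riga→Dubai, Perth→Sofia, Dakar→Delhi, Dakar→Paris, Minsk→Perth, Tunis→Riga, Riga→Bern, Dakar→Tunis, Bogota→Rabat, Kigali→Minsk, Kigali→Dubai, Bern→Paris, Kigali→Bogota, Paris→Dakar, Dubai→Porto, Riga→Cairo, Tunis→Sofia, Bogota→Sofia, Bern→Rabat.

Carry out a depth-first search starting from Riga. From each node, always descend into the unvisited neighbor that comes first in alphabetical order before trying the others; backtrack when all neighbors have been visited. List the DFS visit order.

Visit Riga
Riga → Bern
Bern → Paris
Paris → Cairo
Cairo → Delhi
Cairo → Minsk
Minsk → Bogota
Bogota → Accra
Accra → Kigali
Kigali → Dubai
Dubai → Porto
Dubai → Tokyo
Bogota → Rabat
Bogota → Sofia
Sofia → Lima
Lima → Dakar
Dakar → Tunis
Minsk → Perth

Riga → Bern → Paris → Cairo → Delhi → Minsk → Bogota → Accra → Kigali → Dubai → Porto → Tokyo → Rabat → Sofia → Lima → Dakar → Tunis → Perth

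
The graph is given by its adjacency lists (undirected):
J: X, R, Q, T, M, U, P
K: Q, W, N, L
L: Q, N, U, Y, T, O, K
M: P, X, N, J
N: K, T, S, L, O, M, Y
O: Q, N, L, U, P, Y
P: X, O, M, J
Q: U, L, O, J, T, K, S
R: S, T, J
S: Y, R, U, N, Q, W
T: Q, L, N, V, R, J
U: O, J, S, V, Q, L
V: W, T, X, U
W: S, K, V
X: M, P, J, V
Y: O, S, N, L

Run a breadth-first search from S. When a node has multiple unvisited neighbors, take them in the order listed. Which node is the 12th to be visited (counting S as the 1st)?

Visit S; enqueue Y, R, U, N, Q, W → queue [Y, R, U, N, Q, W]
Visit Y; enqueue O, L → queue [R, U, N, Q, W, O, L]
Visit R; enqueue T, J → queue [U, N, Q, W, O, L, T, J]
Visit U; enqueue V → queue [N, Q, W, O, L, T, J, V]
Visit N; enqueue K, M → queue [Q, W, O, L, T, J, V, K, M]
Visit Q → queue [W, O, L, T, J, V, K, M]
Visit W → queue [O, L, T, J, V, K, M]
Visit O; enqueue P → queue [L, T, J, V, K, M, P]
Visit L → queue [T, J, V, K, M, P]
Visit T → queue [J, V, K, M, P]
Visit J; enqueue X → queue [V, K, M, P, X]
Visit V → queue [K, M, P, X]
Visit K → queue [M, P, X]
Visit M → queue [P, X]
Visit P → queue [X]
Visit X → queue []

Visit order: S, Y, R, U, N, Q, W, O, L, T, J, V, K, M, P, X

V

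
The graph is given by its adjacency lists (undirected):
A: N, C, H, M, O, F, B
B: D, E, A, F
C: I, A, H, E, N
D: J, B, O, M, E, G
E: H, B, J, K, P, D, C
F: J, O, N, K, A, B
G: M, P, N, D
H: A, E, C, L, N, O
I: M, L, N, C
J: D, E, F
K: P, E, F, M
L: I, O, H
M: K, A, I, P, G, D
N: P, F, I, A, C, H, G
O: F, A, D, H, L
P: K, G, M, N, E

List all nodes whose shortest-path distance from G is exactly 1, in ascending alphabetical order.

Level 0: G
Level 1: D, M, N, P
Level 2: A, B, C, E, F, H, I, J, K, O
Level 3: L

D, M, N, P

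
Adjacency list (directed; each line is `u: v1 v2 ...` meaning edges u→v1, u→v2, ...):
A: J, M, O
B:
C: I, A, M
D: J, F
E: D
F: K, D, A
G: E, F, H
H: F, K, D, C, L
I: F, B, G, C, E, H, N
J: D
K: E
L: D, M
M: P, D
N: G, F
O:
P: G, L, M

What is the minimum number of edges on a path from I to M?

Level 0: I
Level 1: B, C, E, F, G, H, N
Level 2: A, D, K, L, M
Level 3: J, O, P
M first appears at level 2.

2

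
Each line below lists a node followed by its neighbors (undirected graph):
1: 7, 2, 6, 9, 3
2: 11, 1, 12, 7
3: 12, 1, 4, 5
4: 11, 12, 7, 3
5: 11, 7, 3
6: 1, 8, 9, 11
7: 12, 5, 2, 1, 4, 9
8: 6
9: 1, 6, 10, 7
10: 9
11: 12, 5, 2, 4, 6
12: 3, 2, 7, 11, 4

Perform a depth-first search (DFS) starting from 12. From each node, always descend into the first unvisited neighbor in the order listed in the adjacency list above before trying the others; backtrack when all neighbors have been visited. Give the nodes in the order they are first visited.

12, 3, 1, 7, 5, 11, 2, 4, 6, 8, 9, 10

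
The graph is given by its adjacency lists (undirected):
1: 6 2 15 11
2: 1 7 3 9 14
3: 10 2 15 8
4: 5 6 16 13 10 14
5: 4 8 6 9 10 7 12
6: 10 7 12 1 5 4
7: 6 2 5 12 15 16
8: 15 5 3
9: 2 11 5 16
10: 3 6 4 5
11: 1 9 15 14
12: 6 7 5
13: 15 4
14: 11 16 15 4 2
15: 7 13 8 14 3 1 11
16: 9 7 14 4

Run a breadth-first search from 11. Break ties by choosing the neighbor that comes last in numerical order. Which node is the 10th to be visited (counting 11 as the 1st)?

Visit 11; enqueue 15, 14, 9, 1 → queue [15, 14, 9, 1]
Visit 15; enqueue 13, 8, 7, 3 → queue [14, 9, 1, 13, 8, 7, 3]
Visit 14; enqueue 16, 4, 2 → queue [9, 1, 13, 8, 7, 3, 16, 4, 2]
Visit 9; enqueue 5 → queue [1, 13, 8, 7, 3, 16, 4, 2, 5]
Visit 1; enqueue 6 → queue [13, 8, 7, 3, 16, 4, 2, 5, 6]
Visit 13 → queue [8, 7, 3, 16, 4, 2, 5, 6]
Visit 8 → queue [7, 3, 16, 4, 2, 5, 6]
Visit 7; enqueue 12 → queue [3, 16, 4, 2, 5, 6, 12]
Visit 3; enqueue 10 → queue [16, 4, 2, 5, 6, 12, 10]
Visit 16 → queue [4, 2, 5, 6, 12, 10]
Visit 4 → queue [2, 5, 6, 12, 10]
Visit 2 → queue [5, 6, 12, 10]
Visit 5 → queue [6, 12, 10]
Visit 6 → queue [12, 10]
Visit 12 → queue [10]
Visit 10 → queue []

Visit order: 11, 15, 14, 9, 1, 13, 8, 7, 3, 16, 4, 2, 5, 6, 12, 10

16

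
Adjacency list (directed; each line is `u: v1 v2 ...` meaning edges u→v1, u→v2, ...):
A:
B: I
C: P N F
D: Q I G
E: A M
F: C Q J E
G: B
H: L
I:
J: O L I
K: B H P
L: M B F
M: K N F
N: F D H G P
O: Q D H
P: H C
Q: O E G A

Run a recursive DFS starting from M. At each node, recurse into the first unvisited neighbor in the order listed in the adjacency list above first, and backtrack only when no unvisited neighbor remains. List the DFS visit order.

M, K, B, I, H, L, F, C, P, N, D, Q, O, E, A, G, J

Visit M
M → K
K → B
B → I
K → H
H → L
L → F
F → C
C → P
C → N
N → D
D → Q
Q → O
Q → E
E → A
Q → G
F → J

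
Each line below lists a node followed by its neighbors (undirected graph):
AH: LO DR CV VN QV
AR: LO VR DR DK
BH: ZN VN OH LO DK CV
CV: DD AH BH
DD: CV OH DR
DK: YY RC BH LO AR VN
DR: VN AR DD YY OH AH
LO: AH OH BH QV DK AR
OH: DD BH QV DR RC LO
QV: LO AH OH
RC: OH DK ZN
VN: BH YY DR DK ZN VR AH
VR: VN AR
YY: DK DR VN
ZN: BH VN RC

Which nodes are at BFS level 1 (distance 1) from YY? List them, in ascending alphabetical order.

DK, DR, VN

Level 0: YY
Level 1: DK, DR, VN
Level 2: AH, AR, BH, DD, LO, OH, RC, VR, ZN
Level 3: CV, QV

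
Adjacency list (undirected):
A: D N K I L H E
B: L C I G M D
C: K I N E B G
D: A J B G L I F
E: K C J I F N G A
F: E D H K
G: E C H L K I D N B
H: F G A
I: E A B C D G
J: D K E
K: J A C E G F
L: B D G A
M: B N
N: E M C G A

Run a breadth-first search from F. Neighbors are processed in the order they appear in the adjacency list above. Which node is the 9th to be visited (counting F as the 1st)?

N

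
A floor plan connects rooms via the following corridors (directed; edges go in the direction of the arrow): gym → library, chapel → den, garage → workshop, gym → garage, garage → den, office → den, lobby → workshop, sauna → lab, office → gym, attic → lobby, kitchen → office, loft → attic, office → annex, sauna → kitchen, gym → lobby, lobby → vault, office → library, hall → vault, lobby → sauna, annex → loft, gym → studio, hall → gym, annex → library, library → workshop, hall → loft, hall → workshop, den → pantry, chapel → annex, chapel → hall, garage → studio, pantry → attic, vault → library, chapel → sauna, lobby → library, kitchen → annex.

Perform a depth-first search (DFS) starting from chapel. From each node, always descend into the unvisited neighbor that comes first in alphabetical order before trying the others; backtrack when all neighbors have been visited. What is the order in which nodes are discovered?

chapel → annex → library → workshop → loft → attic → lobby → sauna → kitchen → office → den → pantry → gym → garage → studio → lab → vault → hall

Visit chapel
chapel → annex
annex → library
library → workshop
annex → loft
loft → attic
attic → lobby
lobby → sauna
sauna → kitchen
kitchen → office
office → den
den → pantry
office → gym
gym → garage
garage → studio
sauna → lab
lobby → vault
chapel → hall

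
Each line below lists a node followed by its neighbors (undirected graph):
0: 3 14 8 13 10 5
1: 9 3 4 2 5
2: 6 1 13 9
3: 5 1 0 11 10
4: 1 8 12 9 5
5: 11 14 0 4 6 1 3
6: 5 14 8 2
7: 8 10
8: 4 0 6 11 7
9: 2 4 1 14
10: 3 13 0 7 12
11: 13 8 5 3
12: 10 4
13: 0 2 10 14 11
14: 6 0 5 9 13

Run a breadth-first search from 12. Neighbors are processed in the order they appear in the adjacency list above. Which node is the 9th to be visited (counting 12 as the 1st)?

Visit 12; enqueue 10, 4 → queue [10, 4]
Visit 10; enqueue 3, 13, 0, 7 → queue [4, 3, 13, 0, 7]
Visit 4; enqueue 1, 8, 9, 5 → queue [3, 13, 0, 7, 1, 8, 9, 5]
Visit 3; enqueue 11 → queue [13, 0, 7, 1, 8, 9, 5, 11]
Visit 13; enqueue 2, 14 → queue [0, 7, 1, 8, 9, 5, 11, 2, 14]
Visit 0 → queue [7, 1, 8, 9, 5, 11, 2, 14]
Visit 7 → queue [1, 8, 9, 5, 11, 2, 14]
Visit 1 → queue [8, 9, 5, 11, 2, 14]
Visit 8; enqueue 6 → queue [9, 5, 11, 2, 14, 6]
Visit 9 → queue [5, 11, 2, 14, 6]
Visit 5 → queue [11, 2, 14, 6]
Visit 11 → queue [2, 14, 6]
Visit 2 → queue [14, 6]
Visit 14 → queue [6]
Visit 6 → queue []

Visit order: 12, 10, 4, 3, 13, 0, 7, 1, 8, 9, 5, 11, 2, 14, 6

8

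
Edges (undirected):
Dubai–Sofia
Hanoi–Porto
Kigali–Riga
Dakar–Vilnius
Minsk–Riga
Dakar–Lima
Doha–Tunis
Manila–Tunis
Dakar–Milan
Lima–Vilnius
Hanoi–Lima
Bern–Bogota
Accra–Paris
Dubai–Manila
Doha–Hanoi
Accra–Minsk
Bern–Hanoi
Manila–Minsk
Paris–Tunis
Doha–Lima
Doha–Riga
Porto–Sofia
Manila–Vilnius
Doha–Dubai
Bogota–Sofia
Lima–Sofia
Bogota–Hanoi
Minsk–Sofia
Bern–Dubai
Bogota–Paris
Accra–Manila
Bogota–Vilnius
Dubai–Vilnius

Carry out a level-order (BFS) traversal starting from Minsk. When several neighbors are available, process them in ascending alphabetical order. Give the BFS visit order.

Visit Minsk; enqueue Accra, Manila, Riga, Sofia → queue [Accra, Manila, Riga, Sofia]
Visit Accra; enqueue Paris → queue [Manila, Riga, Sofia, Paris]
Visit Manila; enqueue Dubai, Tunis, Vilnius → queue [Riga, Sofia, Paris, Dubai, Tunis, Vilnius]
Visit Riga; enqueue Doha, Kigali → queue [Sofia, Paris, Dubai, Tunis, Vilnius, Doha, Kigali]
Visit Sofia; enqueue Bogota, Lima, Porto → queue [Paris, Dubai, Tunis, Vilnius, Doha, Kigali, Bogota, Lima, Porto]
Visit Paris → queue [Dubai, Tunis, Vilnius, Doha, Kigali, Bogota, Lima, Porto]
Visit Dubai; enqueue Bern → queue [Tunis, Vilnius, Doha, Kigali, Bogota, Lima, Porto, Bern]
Visit Tunis → queue [Vilnius, Doha, Kigali, Bogota, Lima, Porto, Bern]
Visit Vilnius; enqueue Dakar → queue [Doha, Kigali, Bogota, Lima, Porto, Bern, Dakar]
Visit Doha; enqueue Hanoi → queue [Kigali, Bogota, Lima, Porto, Bern, Dakar, Hanoi]
Visit Kigali → queue [Bogota, Lima, Porto, Bern, Dakar, Hanoi]
Visit Bogota → queue [Lima, Porto, Bern, Dakar, Hanoi]
Visit Lima → queue [Porto, Bern, Dakar, Hanoi]
Visit Porto → queue [Bern, Dakar, Hanoi]
Visit Bern → queue [Dakar, Hanoi]
Visit Dakar; enqueue Milan → queue [Hanoi, Milan]
Visit Hanoi → queue [Milan]
Visit Milan → queue []

Minsk, Accra, Manila, Riga, Sofia, Paris, Dubai, Tunis, Vilnius, Doha, Kigali, Bogota, Lima, Porto, Bern, Dakar, Hanoi, Milan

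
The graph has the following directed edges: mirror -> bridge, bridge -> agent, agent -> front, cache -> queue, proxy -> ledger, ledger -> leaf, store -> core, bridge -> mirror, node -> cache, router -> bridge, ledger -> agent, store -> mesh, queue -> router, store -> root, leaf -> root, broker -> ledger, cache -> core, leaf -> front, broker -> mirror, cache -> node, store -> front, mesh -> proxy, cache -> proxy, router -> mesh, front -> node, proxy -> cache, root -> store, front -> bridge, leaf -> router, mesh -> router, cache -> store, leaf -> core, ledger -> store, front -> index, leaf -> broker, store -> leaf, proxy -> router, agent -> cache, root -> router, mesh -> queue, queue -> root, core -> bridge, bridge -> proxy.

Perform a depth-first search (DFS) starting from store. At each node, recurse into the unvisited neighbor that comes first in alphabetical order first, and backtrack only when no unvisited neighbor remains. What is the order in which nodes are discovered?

Visit store
store → core
core → bridge
bridge → agent
agent → cache
cache → node
cache → proxy
proxy → ledger
ledger → leaf
leaf → broker
broker → mirror
leaf → front
front → index
leaf → root
root → router
router → mesh
mesh → queue

store -> core -> bridge -> agent -> cache -> node -> proxy -> ledger -> leaf -> broker -> mirror -> front -> index -> root -> router -> mesh -> queue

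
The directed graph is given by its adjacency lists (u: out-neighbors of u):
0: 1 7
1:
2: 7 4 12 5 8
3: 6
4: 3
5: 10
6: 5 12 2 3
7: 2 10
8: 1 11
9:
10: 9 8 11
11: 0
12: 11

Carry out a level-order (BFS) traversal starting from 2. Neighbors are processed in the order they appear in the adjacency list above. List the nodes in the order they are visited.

2, 7, 4, 12, 5, 8, 10, 3, 11, 1, 9, 6, 0

Visit 2; enqueue 7, 4, 12, 5, 8 → queue [7, 4, 12, 5, 8]
Visit 7; enqueue 10 → queue [4, 12, 5, 8, 10]
Visit 4; enqueue 3 → queue [12, 5, 8, 10, 3]
Visit 12; enqueue 11 → queue [5, 8, 10, 3, 11]
Visit 5 → queue [8, 10, 3, 11]
Visit 8; enqueue 1 → queue [10, 3, 11, 1]
Visit 10; enqueue 9 → queue [3, 11, 1, 9]
Visit 3; enqueue 6 → queue [11, 1, 9, 6]
Visit 11; enqueue 0 → queue [1, 9, 6, 0]
Visit 1 → queue [9, 6, 0]
Visit 9 → queue [6, 0]
Visit 6 → queue [0]
Visit 0 → queue []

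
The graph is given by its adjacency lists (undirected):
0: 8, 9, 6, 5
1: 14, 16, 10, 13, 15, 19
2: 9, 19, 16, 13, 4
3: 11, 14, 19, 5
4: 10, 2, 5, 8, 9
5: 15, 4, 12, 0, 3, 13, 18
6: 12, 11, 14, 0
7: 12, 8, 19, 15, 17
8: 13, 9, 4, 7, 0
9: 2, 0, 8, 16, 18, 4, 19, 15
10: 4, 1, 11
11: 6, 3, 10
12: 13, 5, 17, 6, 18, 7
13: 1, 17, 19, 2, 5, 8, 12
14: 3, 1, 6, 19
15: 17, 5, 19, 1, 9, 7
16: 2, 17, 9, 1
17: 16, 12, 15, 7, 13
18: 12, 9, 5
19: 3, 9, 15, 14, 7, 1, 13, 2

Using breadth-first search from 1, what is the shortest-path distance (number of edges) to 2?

2

Level 0: 1
Level 1: 10, 13, 14, 15, 16, 19
Level 2: 2, 3, 4, 5, 6, 7, 8, 9, 11, 12, 17
Level 3: 0, 18
2 first appears at level 2.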